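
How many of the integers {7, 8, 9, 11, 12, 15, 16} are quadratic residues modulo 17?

(7/17) = -1 → non-residue.
(8/17) = +1 → QR.
(9/17) = +1 → QR.
(11/17) = -1 → non-residue.
(12/17) = -1 → non-residue.
(15/17) = +1 → QR.
(16/17) = +1 → QR.
Total quadratic residues among the 7: 4.

4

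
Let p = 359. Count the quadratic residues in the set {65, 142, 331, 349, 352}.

2

(65/359) = -1 → non-residue.
(142/359) = -1 → non-residue.
(331/359) = +1 → QR.
(349/359) = -1 → non-residue.
(352/359) = +1 → QR.
Total quadratic residues among the 5: 2.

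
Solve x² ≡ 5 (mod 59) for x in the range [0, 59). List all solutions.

Since 59 ≡ 3 (mod 4), a square root of 5 is 5^((59+1)/4) = 5^15 mod 59.
Repeated squaring: 5^2≡25, 5^4≡35, 5^8≡45 (mod 59).
5^15 = 5^(8+4+2+1) ≡ 51 (mod 59).
Check: 51² = 2601 ≡ 5 (mod 59). The two roots are 8 and 51.

8, 51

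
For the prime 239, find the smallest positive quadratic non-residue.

(2/239) = +1, so 2 is a residue.
(3/239) = +1, so 3 is a residue.
(4/239) = +1, so 4 is a residue.
(5/239) = +1, so 5 is a residue.
(6/239) = +1, so 6 is a residue.
(7/239) = −1, so 7 is the smallest positive non-residue mod 239.

7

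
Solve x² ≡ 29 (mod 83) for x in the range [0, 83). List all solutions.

19, 64

Since 83 ≡ 3 (mod 4), a square root of 29 is 29^((83+1)/4) = 29^21 mod 83.
Repeated squaring: 29^2≡11, 29^4≡38, 29^8≡33, 29^16≡10 (mod 83).
29^21 = 29^(16+4+1) ≡ 64 (mod 83).
Check: 64² = 4096 ≡ 29 (mod 83). The two roots are 19 and 64.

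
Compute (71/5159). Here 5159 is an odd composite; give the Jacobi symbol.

1

Reciprocity: 71 ≡ 3 and 5159 ≡ 3 (mod 4), so (71/5159) = −(5159/71).
Reduce top mod 71: now compute (47/71).
Reciprocity: 47 ≡ 3 and 71 ≡ 3 (mod 4), so (47/71) = −(71/47).
Reduce top mod 47: now compute (24/47).
Pull out 2^3: since 47 ≡ 7 (mod 8), (2/47) = +1, so (2/47)^3 = +1.
Reciprocity: 3 ≡ 3 and 47 ≡ 3 (mod 4), so (3/47) = −(47/3).
Reduce top mod 3: now compute (2/3).
Pull out 2: since 3 ≡ 3 (mod 8), (2/3) = -1.
Reached (1/3) = 1. Collecting the sign flips along the way, the symbol is +1.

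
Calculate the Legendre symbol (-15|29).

Euler's criterion: (-15/29) ≡ 14^14 (mod 29).
14^2 ≡ 22 (mod 29)
14^4 ≡ 20 (mod 29)
14^8 ≡ 23 (mod 29)
14^14 = 14^(8+4+2) ≡ 28 (mod 29).
Result is 28 ≡ −1, so (-15/29) = −1.

-1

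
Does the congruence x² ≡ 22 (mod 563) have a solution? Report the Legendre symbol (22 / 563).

Pull out 2: since 563 ≡ 3 (mod 8), (2/563) = -1.
Reciprocity: 11 ≡ 3 and 563 ≡ 3 (mod 4), so (11/563) = −(563/11).
Reduce top mod 11: now compute (2/11).
Pull out 2: since 11 ≡ 3 (mod 8), (2/11) = -1.
Reached (1/11) = 1. Collecting the sign flips along the way, the symbol is -1.

-1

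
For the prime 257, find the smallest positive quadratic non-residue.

(2/257) = +1, so 2 is a residue.
(3/257) = −1, so 3 is the smallest positive non-residue mod 257.

3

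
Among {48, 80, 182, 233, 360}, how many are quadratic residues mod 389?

(48/389) = -1 → non-residue.
(80/389) = +1 → QR.
(182/389) = -1 → non-residue.
(233/389) = -1 → non-residue.
(360/389) = -1 → non-residue.
Total quadratic residues among the 5: 1.

1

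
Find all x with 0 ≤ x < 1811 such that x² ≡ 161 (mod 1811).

96, 1715

Since 1811 ≡ 3 (mod 4), a square root of 161 is 161^((1811+1)/4) = 161^453 mod 1811.
Repeated squaring: 161^2≡567, 161^4≡942, 161^8≡1785, 161^16≡676, 161^32≡604, 161^64≡805, 161^128≡1498, 161^256≡175 (mod 1811).
161^453 = 161^(256+128+64+4+1) ≡ 1715 (mod 1811).
Check: 1715² = 2941225 ≡ 161 (mod 1811). The two roots are 96 and 1715.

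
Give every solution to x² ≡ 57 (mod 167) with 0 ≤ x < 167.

70, 97

Since 167 ≡ 3 (mod 4), a square root of 57 is 57^((167+1)/4) = 57^42 mod 167.
Repeated squaring: 57^2≡76, 57^4≡98, 57^8≡85, 57^16≡44, 57^32≡99 (mod 167).
57^42 = 57^(32+8+2) ≡ 97 (mod 167).
Check: 97² = 9409 ≡ 57 (mod 167). The two roots are 70 and 97.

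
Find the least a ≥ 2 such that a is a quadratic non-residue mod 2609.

(2/2609) = +1, so 2 is a residue.
(3/2609) = −1, so 3 is the smallest positive non-residue mod 2609.

3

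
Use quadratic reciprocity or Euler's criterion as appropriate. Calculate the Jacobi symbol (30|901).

Pull out 2: since 901 ≡ 5 (mod 8), (2/901) = -1.
Reciprocity: 15 ≡ 3 and 901 ≡ 1 (mod 4), so (15/901) = +(901/15).
Reduce top mod 15: now compute (1/15).
Reached (1/15) = 1. Collecting the sign flips along the way, the symbol is -1.

-1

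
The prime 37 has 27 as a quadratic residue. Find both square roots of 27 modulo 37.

8, 29

37 ≡ 1 (mod 4), so we find a root by search.
Trying successive values, 8² = 64 ≡ 27 (mod 37). The other root is 37 − 8 = 29.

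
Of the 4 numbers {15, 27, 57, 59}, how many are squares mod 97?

1

(15/97) = -1 → non-residue.
(27/97) = +1 → QR.
(57/97) = -1 → non-residue.
(59/97) = -1 → non-residue.
Total quadratic residues among the 4: 1.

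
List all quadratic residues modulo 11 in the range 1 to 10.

1, 3, 4, 5, 9

Square k = 1,…,5 (k and 11−k give the same square):
1²=1, 2²=4, 3²=9, 4²≡5, 5²≡3 (mod 11).
So the quadratic residues mod 11 are {1, 3, 4, 5, 9}.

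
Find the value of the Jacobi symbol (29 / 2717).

Reciprocity: 29 ≡ 1 and 2717 ≡ 1 (mod 4), so (29/2717) = +(2717/29).
Reduce top mod 29: now compute (20/29).
Pull out 2^2: since 29 ≡ 5 (mod 8), (2/29) = -1, so (2/29)^2 = +1.
Reciprocity: 5 ≡ 1 and 29 ≡ 1 (mod 4), so (5/29) = +(29/5).
Reduce top mod 5: now compute (4/5).
Pull out 2^2: since 5 ≡ 5 (mod 8), (2/5) = -1, so (2/5)^2 = +1.
Reached (1/5) = 1. Collecting the sign flips along the way, the symbol is +1.

1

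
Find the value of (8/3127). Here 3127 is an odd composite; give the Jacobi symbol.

Pull out 2^3: since 3127 ≡ 7 (mod 8), (2/3127) = +1, so (2/3127)^3 = +1.
Reached (1/3127) = 1. Collecting the sign flips along the way, the symbol is +1.

1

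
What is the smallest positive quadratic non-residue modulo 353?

(2/353) = +1, so 2 is a residue.
(3/353) = −1, so 3 is the smallest positive non-residue mod 353.

3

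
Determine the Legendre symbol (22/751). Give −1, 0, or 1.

Pull out 2: since 751 ≡ 7 (mod 8), (2/751) = +1.
Reciprocity: 11 ≡ 3 and 751 ≡ 3 (mod 4), so (11/751) = −(751/11).
Reduce top mod 11: now compute (3/11).
Reciprocity: 3 ≡ 3 and 11 ≡ 3 (mod 4), so (3/11) = −(11/3).
Reduce top mod 3: now compute (2/3).
Pull out 2: since 3 ≡ 3 (mod 8), (2/3) = -1.
Reached (1/3) = 1. Collecting the sign flips along the way, the symbol is -1.

-1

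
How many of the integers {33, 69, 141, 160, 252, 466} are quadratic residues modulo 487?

3

(33/487) = +1 → QR.
(69/487) = +1 → QR.
(141/487) = +1 → QR.
(160/487) = -1 → non-residue.
(252/487) = -1 → non-residue.
(466/487) = -1 → non-residue.
Total quadratic residues among the 6: 3.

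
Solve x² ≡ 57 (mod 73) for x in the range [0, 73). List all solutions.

35, 38

73 ≡ 1 (mod 4), so we find a root by search.
Trying successive values, 35² = 1225 ≡ 57 (mod 73). The other root is 73 − 35 = 38.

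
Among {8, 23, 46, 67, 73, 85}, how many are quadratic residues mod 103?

(8/103) = +1 → QR.
(23/103) = +1 → QR.
(46/103) = +1 → QR.
(67/103) = -1 → non-residue.
(73/103) = -1 → non-residue.
(85/103) = -1 → non-residue.
Total quadratic residues among the 6: 3.

3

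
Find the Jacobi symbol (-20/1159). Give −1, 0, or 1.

First reduce: -20 ≡ 1139 (mod 1159).
Reciprocity: 1139 ≡ 3 and 1159 ≡ 3 (mod 4), so (1139/1159) = −(1159/1139).
Reduce top mod 1139: now compute (20/1139).
Pull out 2^2: since 1139 ≡ 3 (mod 8), (2/1139) = -1, so (2/1139)^2 = +1.
Reciprocity: 5 ≡ 1 and 1139 ≡ 3 (mod 4), so (5/1139) = +(1139/5).
Reduce top mod 5: now compute (4/5).
Pull out 2^2: since 5 ≡ 5 (mod 8), (2/5) = -1, so (2/5)^2 = +1.
Reached (1/5) = 1. Collecting the sign flips along the way, the symbol is -1.

-1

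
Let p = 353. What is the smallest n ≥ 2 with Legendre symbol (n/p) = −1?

(2/353) = +1, so 2 is a residue.
(3/353) = −1, so 3 is the smallest positive non-residue mod 353.

3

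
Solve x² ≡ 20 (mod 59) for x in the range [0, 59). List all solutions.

Since 59 ≡ 3 (mod 4), a square root of 20 is 20^((59+1)/4) = 20^15 mod 59.
Repeated squaring: 20^2≡46, 20^4≡51, 20^8≡5 (mod 59).
20^15 = 20^(8+4+2+1) ≡ 16 (mod 59).
Check: 16² = 256 ≡ 20 (mod 59). The two roots are 16 and 43.

16, 43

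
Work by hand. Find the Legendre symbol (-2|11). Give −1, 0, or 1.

First reduce: -2 ≡ 9 (mod 11).
Reciprocity: 9 ≡ 1 and 11 ≡ 3 (mod 4), so (9/11) = +(11/9).
Reduce top mod 9: now compute (2/9).
Pull out 2: since 9 ≡ 1 (mod 8), (2/9) = +1.
Reached (1/9) = 1. Collecting the sign flips along the way, the symbol is +1.

1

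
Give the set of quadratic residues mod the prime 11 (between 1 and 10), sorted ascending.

Square k = 1,…,5 (k and 11−k give the same square):
1²=1, 2²=4, 3²=9, 4²≡5, 5²≡3 (mod 11).
So the quadratic residues mod 11 are {1, 3, 4, 5, 9}.

1 3 4 5 9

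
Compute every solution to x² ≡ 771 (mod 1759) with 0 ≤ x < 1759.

Since 1759 ≡ 3 (mod 4), a square root of 771 is 771^((1759+1)/4) = 771^440 mod 1759.
Repeated squaring: 771^2≡1658, 771^4≡1406, 771^8≡1479, 771^16≡1004, 771^32≡109, 771^64≡1327, 771^128≡170, 771^256≡756 (mod 1759).
771^440 = 771^(256+128+32+16+8) ≡ 1280 (mod 1759).
Check: 1280² = 1638400 ≡ 771 (mod 1759). The two roots are 479 and 1280.

479, 1280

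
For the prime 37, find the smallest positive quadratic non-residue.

(2/37) = −1, so 2 is the smallest positive non-residue mod 37.

2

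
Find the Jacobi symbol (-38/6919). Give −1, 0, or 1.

-1

First reduce: -38 ≡ 6881 (mod 6919).
Reciprocity: 6881 ≡ 1 and 6919 ≡ 3 (mod 4), so (6881/6919) = +(6919/6881).
Reduce top mod 6881: now compute (38/6881).
Pull out 2: since 6881 ≡ 1 (mod 8), (2/6881) = +1.
Reciprocity: 19 ≡ 3 and 6881 ≡ 1 (mod 4), so (19/6881) = +(6881/19).
Reduce top mod 19: now compute (3/19).
Reciprocity: 3 ≡ 3 and 19 ≡ 3 (mod 4), so (3/19) = −(19/3).
Reduce top mod 3: now compute (1/3).
Reached (1/3) = 1. Collecting the sign flips along the way, the symbol is -1.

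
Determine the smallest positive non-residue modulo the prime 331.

2

(2/331) = −1, so 2 is the smallest positive non-residue mod 331.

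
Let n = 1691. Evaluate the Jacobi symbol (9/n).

1

Reciprocity: 9 ≡ 1 and 1691 ≡ 3 (mod 4), so (9/1691) = +(1691/9).
Reduce top mod 9: now compute (8/9).
Pull out 2^3: since 9 ≡ 1 (mod 8), (2/9) = +1, so (2/9)^3 = +1.
Reached (1/9) = 1. Collecting the sign flips along the way, the symbol is +1.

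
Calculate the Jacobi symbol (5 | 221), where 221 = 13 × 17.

Reciprocity: 5 ≡ 1 and 221 ≡ 1 (mod 4), so (5/221) = +(221/5).
Reduce top mod 5: now compute (1/5).
Reached (1/5) = 1. Collecting the sign flips along the way, the symbol is +1.

1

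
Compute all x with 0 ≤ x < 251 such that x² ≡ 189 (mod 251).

38, 213

Since 251 ≡ 3 (mod 4), a square root of 189 is 189^((251+1)/4) = 189^63 mod 251.
Repeated squaring: 189^2≡79, 189^4≡217, 189^8≡152, 189^16≡12, 189^32≡144 (mod 251).
189^63 = 189^(32+16+8+4+2+1) ≡ 38 (mod 251).
Check: 38² = 1444 ≡ 189 (mod 251). The two roots are 38 and 213.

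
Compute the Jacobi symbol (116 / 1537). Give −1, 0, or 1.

0

Pull out 2^2: since 1537 ≡ 1 (mod 8), (2/1537) = +1, so (2/1537)^2 = +1.
Reciprocity: 29 ≡ 1 and 1537 ≡ 1 (mod 4), so (29/1537) = +(1537/29).
Reduce top mod 29: now compute (0/29).
Top reduces to 0: gcd > 1, so the symbol is 0.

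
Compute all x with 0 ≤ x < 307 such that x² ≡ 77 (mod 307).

Since 307 ≡ 3 (mod 4), a square root of 77 is 77^((307+1)/4) = 77^77 mod 307.
Repeated squaring: 77^2≡96, 77^4≡6, 77^8≡36, 77^16≡68, 77^32≡19, 77^64≡54 (mod 307).
77^77 = 77^(64+8+4+1) ≡ 153 (mod 307).
Check: 153² = 23409 ≡ 77 (mod 307). The two roots are 153 and 154.

153, 154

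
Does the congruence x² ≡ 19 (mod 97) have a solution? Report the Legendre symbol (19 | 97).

-1

Reciprocity: 19 ≡ 3 and 97 ≡ 1 (mod 4), so (19/97) = +(97/19).
Reduce top mod 19: now compute (2/19).
Pull out 2: since 19 ≡ 3 (mod 8), (2/19) = -1.
Reached (1/19) = 1. Collecting the sign flips along the way, the symbol is -1.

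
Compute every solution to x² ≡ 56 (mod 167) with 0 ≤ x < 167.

35, 132

Since 167 ≡ 3 (mod 4), a square root of 56 is 56^((167+1)/4) = 56^42 mod 167.
Repeated squaring: 56^2≡130, 56^4≡33, 56^8≡87, 56^16≡54, 56^32≡77 (mod 167).
56^42 = 56^(32+8+2) ≡ 132 (mod 167).
Check: 132² = 17424 ≡ 56 (mod 167). The two roots are 35 and 132.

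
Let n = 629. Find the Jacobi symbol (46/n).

-1

Pull out 2: since 629 ≡ 5 (mod 8), (2/629) = -1.
Reciprocity: 23 ≡ 3 and 629 ≡ 1 (mod 4), so (23/629) = +(629/23).
Reduce top mod 23: now compute (8/23).
Pull out 2^3: since 23 ≡ 7 (mod 8), (2/23) = +1, so (2/23)^3 = +1.
Reached (1/23) = 1. Collecting the sign flips along the way, the symbol is -1.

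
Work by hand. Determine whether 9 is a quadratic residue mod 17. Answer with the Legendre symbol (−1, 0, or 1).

1

Reciprocity: 9 ≡ 1 and 17 ≡ 1 (mod 4), so (9/17) = +(17/9).
Reduce top mod 9: now compute (8/9).
Pull out 2^3: since 9 ≡ 1 (mod 8), (2/9) = +1, so (2/9)^3 = +1.
Reached (1/9) = 1. Collecting the sign flips along the way, the symbol is +1.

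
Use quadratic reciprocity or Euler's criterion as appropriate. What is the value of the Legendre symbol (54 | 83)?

Pull out 2: since 83 ≡ 3 (mod 8), (2/83) = -1.
Reciprocity: 27 ≡ 3 and 83 ≡ 3 (mod 4), so (27/83) = −(83/27).
Reduce top mod 27: now compute (2/27).
Pull out 2: since 27 ≡ 3 (mod 8), (2/27) = -1.
Reached (1/27) = 1. Collecting the sign flips along the way, the symbol is -1.

-1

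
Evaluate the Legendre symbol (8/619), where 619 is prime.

-1

Euler's criterion: (8/619) ≡ 8^309 (mod 619).
8^2 ≡ 64 (mod 619)
8^4 ≡ 382 (mod 619)
8^8 ≡ 459 (mod 619)
8^16 ≡ 221 (mod 619)
8^32 ≡ 559 (mod 619)
8^64 ≡ 505 (mod 619)
8^128 ≡ 616 (mod 619)
8^256 ≡ 9 (mod 619)
8^309 = 8^(256+32+16+4+1) ≡ 618 (mod 619).
Result is 618 ≡ −1, so (8/619) = −1.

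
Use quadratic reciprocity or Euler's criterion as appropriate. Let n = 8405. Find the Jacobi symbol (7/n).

-1

Reciprocity: 7 ≡ 3 and 8405 ≡ 1 (mod 4), so (7/8405) = +(8405/7).
Reduce top mod 7: now compute (5/7).
Reciprocity: 5 ≡ 1 and 7 ≡ 3 (mod 4), so (5/7) = +(7/5).
Reduce top mod 5: now compute (2/5).
Pull out 2: since 5 ≡ 5 (mod 8), (2/5) = -1.
Reached (1/5) = 1. Collecting the sign flips along the way, the symbol is -1.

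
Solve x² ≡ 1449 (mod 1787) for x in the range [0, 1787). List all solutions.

684, 1103

Since 1787 ≡ 3 (mod 4), a square root of 1449 is 1449^((1787+1)/4) = 1449^447 mod 1787.
Repeated squaring: 1449^2≡1663, 1449^4≡1080, 1449^8≡1276, 1449^16≡219, 1449^32≡1499, 1449^64≡742, 1449^128≡168, 1449^256≡1419 (mod 1787).
1449^447 = 1449^(256+128+32+16+8+4+2+1) ≡ 1103 (mod 1787).
Check: 1103² = 1216609 ≡ 1449 (mod 1787). The two roots are 684 and 1103.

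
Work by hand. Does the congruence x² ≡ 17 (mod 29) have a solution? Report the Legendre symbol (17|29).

Reciprocity: 17 ≡ 1 and 29 ≡ 1 (mod 4), so (17/29) = +(29/17).
Reduce top mod 17: now compute (12/17).
Pull out 2^2: since 17 ≡ 1 (mod 8), (2/17) = +1, so (2/17)^2 = +1.
Reciprocity: 3 ≡ 3 and 17 ≡ 1 (mod 4), so (3/17) = +(17/3).
Reduce top mod 3: now compute (2/3).
Pull out 2: since 3 ≡ 3 (mod 8), (2/3) = -1.
Reached (1/3) = 1. Collecting the sign flips along the way, the symbol is -1.

-1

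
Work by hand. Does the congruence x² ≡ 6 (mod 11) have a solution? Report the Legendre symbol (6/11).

-1

Pull out 2: since 11 ≡ 3 (mod 8), (2/11) = -1.
Reciprocity: 3 ≡ 3 and 11 ≡ 3 (mod 4), so (3/11) = −(11/3).
Reduce top mod 3: now compute (2/3).
Pull out 2: since 3 ≡ 3 (mod 8), (2/3) = -1.
Reached (1/3) = 1. Collecting the sign flips along the way, the symbol is -1.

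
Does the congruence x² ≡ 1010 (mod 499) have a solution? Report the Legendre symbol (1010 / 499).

-1

First reduce: 1010 ≡ 12 (mod 499).
Pull out 2^2: since 499 ≡ 3 (mod 8), (2/499) = -1, so (2/499)^2 = +1.
Reciprocity: 3 ≡ 3 and 499 ≡ 3 (mod 4), so (3/499) = −(499/3).
Reduce top mod 3: now compute (1/3).
Reached (1/3) = 1. Collecting the sign flips along the way, the symbol is -1.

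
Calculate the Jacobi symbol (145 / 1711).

0

Reciprocity: 145 ≡ 1 and 1711 ≡ 3 (mod 4), so (145/1711) = +(1711/145).
Reduce top mod 145: now compute (116/145).
Pull out 2^2: since 145 ≡ 1 (mod 8), (2/145) = +1, so (2/145)^2 = +1.
Reciprocity: 29 ≡ 1 and 145 ≡ 1 (mod 4), so (29/145) = +(145/29).
Reduce top mod 29: now compute (0/29).
Top reduces to 0: gcd > 1, so the symbol is 0.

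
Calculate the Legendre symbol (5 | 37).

-1

Euler's criterion: (5/37) ≡ 5^18 (mod 37).
5^2 ≡ 25 (mod 37)
5^4 ≡ 33 (mod 37)
5^8 ≡ 16 (mod 37)
5^16 ≡ 34 (mod 37)
5^18 = 5^(16+2) ≡ 36 (mod 37).
Result is 36 ≡ −1, so (5/37) = −1.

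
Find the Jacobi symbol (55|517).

0

Reciprocity: 55 ≡ 3 and 517 ≡ 1 (mod 4), so (55/517) = +(517/55).
Reduce top mod 55: now compute (22/55).
Pull out 2: since 55 ≡ 7 (mod 8), (2/55) = +1.
Reciprocity: 11 ≡ 3 and 55 ≡ 3 (mod 4), so (11/55) = −(55/11).
Reduce top mod 11: now compute (0/11).
Top reduces to 0: gcd > 1, so the symbol is 0.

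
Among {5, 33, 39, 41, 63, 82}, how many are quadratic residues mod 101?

3

(5/101) = +1 → QR.
(33/101) = +1 → QR.
(39/101) = -1 → non-residue.
(41/101) = -1 → non-residue.
(63/101) = -1 → non-residue.
(82/101) = +1 → QR.
Total quadratic residues among the 6: 3.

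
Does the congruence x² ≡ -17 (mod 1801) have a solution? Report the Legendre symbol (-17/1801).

First reduce: -17 ≡ 1784 (mod 1801).
Pull out 2^3: since 1801 ≡ 1 (mod 8), (2/1801) = +1, so (2/1801)^3 = +1.
Reciprocity: 223 ≡ 3 and 1801 ≡ 1 (mod 4), so (223/1801) = +(1801/223).
Reduce top mod 223: now compute (17/223).
Reciprocity: 17 ≡ 1 and 223 ≡ 3 (mod 4), so (17/223) = +(223/17).
Reduce top mod 17: now compute (2/17).
Pull out 2: since 17 ≡ 1 (mod 8), (2/17) = +1.
Reached (1/17) = 1. Collecting the sign flips along the way, the symbol is +1.

1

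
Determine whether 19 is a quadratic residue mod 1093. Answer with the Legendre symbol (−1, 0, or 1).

Euler's criterion: (19/1093) ≡ 19^546 (mod 1093).
19^2 ≡ 361 (mod 1093)
19^4 ≡ 254 (mod 1093)
19^8 ≡ 29 (mod 1093)
19^16 ≡ 841 (mod 1093)
19^32 ≡ 110 (mod 1093)
19^64 ≡ 77 (mod 1093)
19^128 ≡ 464 (mod 1093)
19^256 ≡ 1068 (mod 1093)
19^512 ≡ 625 (mod 1093)
19^546 = 19^(512+32+2) ≡ 1092 (mod 1093).
Result is 1092 ≡ −1, so (19/1093) = −1.

-1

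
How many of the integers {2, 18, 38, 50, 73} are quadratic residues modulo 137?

(2/137) = +1 → QR.
(18/137) = +1 → QR.
(38/137) = +1 → QR.
(50/137) = +1 → QR.
(73/137) = +1 → QR.
Total quadratic residues among the 5: 5.

5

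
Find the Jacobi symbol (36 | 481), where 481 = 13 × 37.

1

Pull out 2^2: since 481 ≡ 1 (mod 8), (2/481) = +1, so (2/481)^2 = +1.
Reciprocity: 9 ≡ 1 and 481 ≡ 1 (mod 4), so (9/481) = +(481/9).
Reduce top mod 9: now compute (4/9).
Pull out 2^2: since 9 ≡ 1 (mod 8), (2/9) = +1, so (2/9)^2 = +1.
Reached (1/9) = 1. Collecting the sign flips along the way, the symbol is +1.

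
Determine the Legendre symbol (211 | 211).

First reduce: 211 ≡ 0 (mod 211).
Top reduces to 0: gcd > 1, so the symbol is 0.

0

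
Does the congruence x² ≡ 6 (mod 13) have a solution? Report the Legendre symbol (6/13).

-1

Euler's criterion: (6/13) ≡ 6^6 (mod 13).
6^2 ≡ 10 (mod 13)
6^4 ≡ 9 (mod 13)
6^6 = 6^(4+2) ≡ 12 (mod 13).
Result is 12 ≡ −1, so (6/13) = −1.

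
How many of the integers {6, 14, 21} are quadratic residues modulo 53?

1

(6/53) = +1 → QR.
(14/53) = -1 → non-residue.
(21/53) = -1 → non-residue.
Total quadratic residues among the 3: 1.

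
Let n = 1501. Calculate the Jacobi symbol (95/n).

0

Reciprocity: 95 ≡ 3 and 1501 ≡ 1 (mod 4), so (95/1501) = +(1501/95).
Reduce top mod 95: now compute (76/95).
Pull out 2^2: since 95 ≡ 7 (mod 8), (2/95) = +1, so (2/95)^2 = +1.
Reciprocity: 19 ≡ 3 and 95 ≡ 3 (mod 4), so (19/95) = −(95/19).
Reduce top mod 19: now compute (0/19).
Top reduces to 0: gcd > 1, so the symbol is 0.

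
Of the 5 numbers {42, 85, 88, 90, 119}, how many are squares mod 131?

0

(42/131) = -1 → non-residue.
(85/131) = -1 → non-residue.
(88/131) = -1 → non-residue.
(90/131) = -1 → non-residue.
(119/131) = -1 → non-residue.
Total quadratic residues among the 5: 0.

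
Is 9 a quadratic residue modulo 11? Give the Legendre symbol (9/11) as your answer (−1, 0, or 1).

1

Reciprocity: 9 ≡ 1 and 11 ≡ 3 (mod 4), so (9/11) = +(11/9).
Reduce top mod 9: now compute (2/9).
Pull out 2: since 9 ≡ 1 (mod 8), (2/9) = +1.
Reached (1/9) = 1. Collecting the sign flips along the way, the symbol is +1.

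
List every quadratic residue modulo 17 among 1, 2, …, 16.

Square k = 1,…,8 (k and 17−k give the same square):
1²=1, 2²=4, 3²=9, 4²=16, 5²≡8, 6²≡2, 7²≡15, 8²≡13 (mod 17).
So the quadratic residues mod 17 are {1, 2, 4, 8, 9, 13, 15, 16}.

1, 2, 4, 8, 9, 13, 15, 16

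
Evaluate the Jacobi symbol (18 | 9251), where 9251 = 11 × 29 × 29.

Pull out 2: since 9251 ≡ 3 (mod 8), (2/9251) = -1.
Reciprocity: 9 ≡ 1 and 9251 ≡ 3 (mod 4), so (9/9251) = +(9251/9).
Reduce top mod 9: now compute (8/9).
Pull out 2^3: since 9 ≡ 1 (mod 8), (2/9) = +1, so (2/9)^3 = +1.
Reached (1/9) = 1. Collecting the sign flips along the way, the symbol is -1.

-1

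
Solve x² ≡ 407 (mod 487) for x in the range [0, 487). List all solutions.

85, 402

Since 487 ≡ 3 (mod 4), a square root of 407 is 407^((487+1)/4) = 407^122 mod 487.
Repeated squaring: 407^2≡69, 407^4≡378, 407^8≡193, 407^16≡237, 407^32≡164, 407^64≡111 (mod 487).
407^122 = 407^(64+32+16+8+2) ≡ 85 (mod 487).
Check: 85² = 7225 ≡ 407 (mod 487). The two roots are 85 and 402.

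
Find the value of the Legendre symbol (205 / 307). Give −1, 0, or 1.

-1

Reciprocity: 205 ≡ 1 and 307 ≡ 3 (mod 4), so (205/307) = +(307/205).
Reduce top mod 205: now compute (102/205).
Pull out 2: since 205 ≡ 5 (mod 8), (2/205) = -1.
Reciprocity: 51 ≡ 3 and 205 ≡ 1 (mod 4), so (51/205) = +(205/51).
Reduce top mod 51: now compute (1/51).
Reached (1/51) = 1. Collecting the sign flips along the way, the symbol is -1.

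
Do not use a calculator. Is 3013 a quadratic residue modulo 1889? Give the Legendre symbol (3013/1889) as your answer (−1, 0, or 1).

First reduce: 3013 ≡ 1124 (mod 1889).
Pull out 2^2: since 1889 ≡ 1 (mod 8), (2/1889) = +1, so (2/1889)^2 = +1.
Reciprocity: 281 ≡ 1 and 1889 ≡ 1 (mod 4), so (281/1889) = +(1889/281).
Reduce top mod 281: now compute (203/281).
Reciprocity: 203 ≡ 3 and 281 ≡ 1 (mod 4), so (203/281) = +(281/203).
Reduce top mod 203: now compute (78/203).
Pull out 2: since 203 ≡ 3 (mod 8), (2/203) = -1.
Reciprocity: 39 ≡ 3 and 203 ≡ 3 (mod 4), so (39/203) = −(203/39).
Reduce top mod 39: now compute (8/39).
Pull out 2^3: since 39 ≡ 7 (mod 8), (2/39) = +1, so (2/39)^3 = +1.
Reached (1/39) = 1. Collecting the sign flips along the way, the symbol is +1.

1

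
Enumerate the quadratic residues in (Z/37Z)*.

Square k = 1,…,18 (k and 37−k give the same square):
1²=1, 2²=4, 3²=9, 4²=16, 5²=25, 6²=36, 7²≡12, 8²≡27, 9²≡7, 10²≡26, 11²≡10, 12²≡33, 13²≡21, 14²≡11, 15²≡3, 16²≡34, 17²≡30, 18²≡28 (mod 37).
So the quadratic residues mod 37 are {1, 3, 4, 7, 9, 10, 11, 12, 16, 21, 25, 26, 27, 28, 30, 33, 34, 36}.

1,3,4,7,9,10,11,12,16,21,25,26,27,28,30,33,34,36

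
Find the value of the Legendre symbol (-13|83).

Euler's criterion: (-13/83) ≡ 70^41 (mod 83).
70^2 ≡ 3 (mod 83)
70^4 ≡ 9 (mod 83)
70^8 ≡ 81 (mod 83)
70^16 ≡ 4 (mod 83)
70^32 ≡ 16 (mod 83)
70^41 = 70^(32+8+1) ≡ 1 (mod 83).
Result is 1, so (-13/83) = 1.

1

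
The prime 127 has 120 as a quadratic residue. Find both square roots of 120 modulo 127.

Since 127 ≡ 3 (mod 4), a square root of 120 is 120^((127+1)/4) = 120^32 mod 127.
Repeated squaring: 120^2≡49, 120^4≡115, 120^8≡17, 120^16≡35, 120^32≡82 (mod 127).
120^32 = 120^(32) ≡ 82 (mod 127).
Check: 82² = 6724 ≡ 120 (mod 127). The two roots are 45 and 82.

45, 82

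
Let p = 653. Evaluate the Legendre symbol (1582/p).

-1

First reduce: 1582 ≡ 276 (mod 653).
Pull out 2^2: since 653 ≡ 5 (mod 8), (2/653) = -1, so (2/653)^2 = +1.
Reciprocity: 69 ≡ 1 and 653 ≡ 1 (mod 4), so (69/653) = +(653/69).
Reduce top mod 69: now compute (32/69).
Pull out 2^5: since 69 ≡ 5 (mod 8), (2/69) = -1, so (2/69)^5 = -1.
Reached (1/69) = 1. Collecting the sign flips along the way, the symbol is -1.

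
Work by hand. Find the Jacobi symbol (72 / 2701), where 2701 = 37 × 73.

Pull out 2^3: since 2701 ≡ 5 (mod 8), (2/2701) = -1, so (2/2701)^3 = -1.
Reciprocity: 9 ≡ 1 and 2701 ≡ 1 (mod 4), so (9/2701) = +(2701/9).
Reduce top mod 9: now compute (1/9).
Reached (1/9) = 1. Collecting the sign flips along the way, the symbol is -1.

-1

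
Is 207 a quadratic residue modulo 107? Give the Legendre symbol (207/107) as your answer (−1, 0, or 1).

First reduce: 207 ≡ 100 (mod 107).
Pull out 2^2: since 107 ≡ 3 (mod 8), (2/107) = -1, so (2/107)^2 = +1.
Reciprocity: 25 ≡ 1 and 107 ≡ 3 (mod 4), so (25/107) = +(107/25).
Reduce top mod 25: now compute (7/25).
Reciprocity: 7 ≡ 3 and 25 ≡ 1 (mod 4), so (7/25) = +(25/7).
Reduce top mod 7: now compute (4/7).
Pull out 2^2: since 7 ≡ 7 (mod 8), (2/7) = +1, so (2/7)^2 = +1.
Reached (1/7) = 1. Collecting the sign flips along the way, the symbol is +1.

1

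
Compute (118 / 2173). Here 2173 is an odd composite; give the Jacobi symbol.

Pull out 2: since 2173 ≡ 5 (mod 8), (2/2173) = -1.
Reciprocity: 59 ≡ 3 and 2173 ≡ 1 (mod 4), so (59/2173) = +(2173/59).
Reduce top mod 59: now compute (49/59).
Reciprocity: 49 ≡ 1 and 59 ≡ 3 (mod 4), so (49/59) = +(59/49).
Reduce top mod 49: now compute (10/49).
Pull out 2: since 49 ≡ 1 (mod 8), (2/49) = +1.
Reciprocity: 5 ≡ 1 and 49 ≡ 1 (mod 4), so (5/49) = +(49/5).
Reduce top mod 5: now compute (4/5).
Pull out 2^2: since 5 ≡ 5 (mod 8), (2/5) = -1, so (2/5)^2 = +1.
Reached (1/5) = 1. Collecting the sign flips along the way, the symbol is -1.

-1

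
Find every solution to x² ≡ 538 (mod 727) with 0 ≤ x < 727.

70, 657

Since 727 ≡ 3 (mod 4), a square root of 538 is 538^((727+1)/4) = 538^182 mod 727.
Repeated squaring: 538^2≡98, 538^4≡153, 538^8≡145, 538^16≡669, 538^32≡456, 538^64≡14, 538^128≡196 (mod 727).
538^182 = 538^(128+32+16+4+2) ≡ 657 (mod 727).
Check: 657² = 431649 ≡ 538 (mod 727). The two roots are 70 and 657.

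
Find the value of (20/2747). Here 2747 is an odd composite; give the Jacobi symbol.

-1

Pull out 2^2: since 2747 ≡ 3 (mod 8), (2/2747) = -1, so (2/2747)^2 = +1.
Reciprocity: 5 ≡ 1 and 2747 ≡ 3 (mod 4), so (5/2747) = +(2747/5).
Reduce top mod 5: now compute (2/5).
Pull out 2: since 5 ≡ 5 (mod 8), (2/5) = -1.
Reached (1/5) = 1. Collecting the sign flips along the way, the symbol is -1.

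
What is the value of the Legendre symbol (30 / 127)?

1

Pull out 2: since 127 ≡ 7 (mod 8), (2/127) = +1.
Reciprocity: 15 ≡ 3 and 127 ≡ 3 (mod 4), so (15/127) = −(127/15).
Reduce top mod 15: now compute (7/15).
Reciprocity: 7 ≡ 3 and 15 ≡ 3 (mod 4), so (7/15) = −(15/7).
Reduce top mod 7: now compute (1/7).
Reached (1/7) = 1. Collecting the sign flips along the way, the symbol is +1.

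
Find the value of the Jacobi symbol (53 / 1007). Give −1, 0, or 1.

0

Reciprocity: 53 ≡ 1 and 1007 ≡ 3 (mod 4), so (53/1007) = +(1007/53).
Reduce top mod 53: now compute (0/53).
Top reduces to 0: gcd > 1, so the symbol is 0.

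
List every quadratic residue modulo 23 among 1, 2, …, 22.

1,2,3,4,6,8,9,12,13,16,18

Square k = 1,…,11 (k and 23−k give the same square):
1²=1, 2²=4, 3²=9, 4²=16, 5²≡2, 6²≡13, 7²≡3, 8²≡18, 9²≡12, 10²≡8, 11²≡6 (mod 23).
So the quadratic residues mod 23 are {1, 2, 3, 4, 6, 8, 9, 12, 13, 16, 18}.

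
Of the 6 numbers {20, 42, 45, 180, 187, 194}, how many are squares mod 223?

(20/223) = -1 → non-residue.
(42/223) = -1 → non-residue.
(45/223) = -1 → non-residue.
(180/223) = -1 → non-residue.
(187/223) = -1 → non-residue.
(194/223) = -1 → non-residue.
Total quadratic residues among the 6: 0.

0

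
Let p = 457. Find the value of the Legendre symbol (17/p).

Reciprocity: 17 ≡ 1 and 457 ≡ 1 (mod 4), so (17/457) = +(457/17).
Reduce top mod 17: now compute (15/17).
Reciprocity: 15 ≡ 3 and 17 ≡ 1 (mod 4), so (15/17) = +(17/15).
Reduce top mod 15: now compute (2/15).
Pull out 2: since 15 ≡ 7 (mod 8), (2/15) = +1.
Reached (1/15) = 1. Collecting the sign flips along the way, the symbol is +1.

1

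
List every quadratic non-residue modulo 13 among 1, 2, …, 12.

Square k = 1,…,6 (k and 13−k give the same square):
1²=1, 2²=4, 3²=9, 4²≡3, 5²≡12, 6²≡10 (mod 13).
The residues are {1, 3, 4, 9, 10, 12}; the non-residues are the remaining 6 nonzero classes.

2 5 6 7 8 11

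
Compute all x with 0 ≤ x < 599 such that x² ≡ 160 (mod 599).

Since 599 ≡ 3 (mod 4), a square root of 160 is 160^((599+1)/4) = 160^150 mod 599.
Repeated squaring: 160^2≡442, 160^4≡90, 160^8≡313, 160^16≡332, 160^32≡8, 160^64≡64, 160^128≡502 (mod 599).
160^150 = 160^(128+16+4+2) ≡ 190 (mod 599).
Check: 190² = 36100 ≡ 160 (mod 599). The two roots are 190 and 409.

190, 409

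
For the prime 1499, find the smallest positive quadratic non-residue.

2

(2/1499) = −1, so 2 is the smallest positive non-residue mod 1499.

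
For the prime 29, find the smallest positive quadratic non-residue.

2

(2/29) = −1, so 2 is the smallest positive non-residue mod 29.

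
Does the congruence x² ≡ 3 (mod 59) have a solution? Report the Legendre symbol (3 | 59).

1

Reciprocity: 3 ≡ 3 and 59 ≡ 3 (mod 4), so (3/59) = −(59/3).
Reduce top mod 3: now compute (2/3).
Pull out 2: since 3 ≡ 3 (mod 8), (2/3) = -1.
Reached (1/3) = 1. Collecting the sign flips along the way, the symbol is +1.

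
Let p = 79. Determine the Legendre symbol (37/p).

-1

Reciprocity: 37 ≡ 1 and 79 ≡ 3 (mod 4), so (37/79) = +(79/37).
Reduce top mod 37: now compute (5/37).
Reciprocity: 5 ≡ 1 and 37 ≡ 1 (mod 4), so (5/37) = +(37/5).
Reduce top mod 5: now compute (2/5).
Pull out 2: since 5 ≡ 5 (mod 8), (2/5) = -1.
Reached (1/5) = 1. Collecting the sign flips along the way, the symbol is -1.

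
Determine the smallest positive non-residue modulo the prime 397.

2

(2/397) = −1, so 2 is the smallest positive non-residue mod 397.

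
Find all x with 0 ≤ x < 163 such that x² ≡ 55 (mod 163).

50, 113

Since 163 ≡ 3 (mod 4), a square root of 55 is 55^((163+1)/4) = 55^41 mod 163.
Repeated squaring: 55^2≡91, 55^4≡131, 55^8≡46, 55^16≡160, 55^32≡9 (mod 163).
55^41 = 55^(32+8+1) ≡ 113 (mod 163).
Check: 113² = 12769 ≡ 55 (mod 163). The two roots are 50 and 113.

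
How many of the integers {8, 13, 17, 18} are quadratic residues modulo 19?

1

(8/19) = -1 → non-residue.
(13/19) = -1 → non-residue.
(17/19) = +1 → QR.
(18/19) = -1 → non-residue.
Total quadratic residues among the 4: 1.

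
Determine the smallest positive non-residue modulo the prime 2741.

(2/2741) = −1, so 2 is the smallest positive non-residue mod 2741.

2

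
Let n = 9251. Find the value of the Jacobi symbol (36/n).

1

Pull out 2^2: since 9251 ≡ 3 (mod 8), (2/9251) = -1, so (2/9251)^2 = +1.
Reciprocity: 9 ≡ 1 and 9251 ≡ 3 (mod 4), so (9/9251) = +(9251/9).
Reduce top mod 9: now compute (8/9).
Pull out 2^3: since 9 ≡ 1 (mod 8), (2/9) = +1, so (2/9)^3 = +1.
Reached (1/9) = 1. Collecting the sign flips along the way, the symbol is +1.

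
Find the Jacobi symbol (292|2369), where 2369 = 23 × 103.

Pull out 2^2: since 2369 ≡ 1 (mod 8), (2/2369) = +1, so (2/2369)^2 = +1.
Reciprocity: 73 ≡ 1 and 2369 ≡ 1 (mod 4), so (73/2369) = +(2369/73).
Reduce top mod 73: now compute (33/73).
Reciprocity: 33 ≡ 1 and 73 ≡ 1 (mod 4), so (33/73) = +(73/33).
Reduce top mod 33: now compute (7/33).
Reciprocity: 7 ≡ 3 and 33 ≡ 1 (mod 4), so (7/33) = +(33/7).
Reduce top mod 7: now compute (5/7).
Reciprocity: 5 ≡ 1 and 7 ≡ 3 (mod 4), so (5/7) = +(7/5).
Reduce top mod 5: now compute (2/5).
Pull out 2: since 5 ≡ 5 (mod 8), (2/5) = -1.
Reached (1/5) = 1. Collecting the sign flips along the way, the symbol is -1.

-1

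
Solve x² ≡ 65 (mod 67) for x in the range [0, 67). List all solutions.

Since 67 ≡ 3 (mod 4), a square root of 65 is 65^((67+1)/4) = 65^17 mod 67.
Repeated squaring: 65^2≡4, 65^4≡16, 65^8≡55, 65^16≡10 (mod 67).
65^17 = 65^(16+1) ≡ 47 (mod 67).
Check: 47² = 2209 ≡ 65 (mod 67). The two roots are 20 and 47.

20, 47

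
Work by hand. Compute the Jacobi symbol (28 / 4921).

0

Pull out 2^2: since 4921 ≡ 1 (mod 8), (2/4921) = +1, so (2/4921)^2 = +1.
Reciprocity: 7 ≡ 3 and 4921 ≡ 1 (mod 4), so (7/4921) = +(4921/7).
Reduce top mod 7: now compute (0/7).
Top reduces to 0: gcd > 1, so the symbol is 0.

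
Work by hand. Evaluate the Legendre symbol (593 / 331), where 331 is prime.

First reduce: 593 ≡ 262 (mod 331).
Pull out 2: since 331 ≡ 3 (mod 8), (2/331) = -1.
Reciprocity: 131 ≡ 3 and 331 ≡ 3 (mod 4), so (131/331) = −(331/131).
Reduce top mod 131: now compute (69/131).
Reciprocity: 69 ≡ 1 and 131 ≡ 3 (mod 4), so (69/131) = +(131/69).
Reduce top mod 69: now compute (62/69).
Pull out 2: since 69 ≡ 5 (mod 8), (2/69) = -1.
Reciprocity: 31 ≡ 3 and 69 ≡ 1 (mod 4), so (31/69) = +(69/31).
Reduce top mod 31: now compute (7/31).
Reciprocity: 7 ≡ 3 and 31 ≡ 3 (mod 4), so (7/31) = −(31/7).
Reduce top mod 7: now compute (3/7).
Reciprocity: 3 ≡ 3 and 7 ≡ 3 (mod 4), so (3/7) = −(7/3).
Reduce top mod 3: now compute (1/3).
Reached (1/3) = 1. Collecting the sign flips along the way, the symbol is -1.

-1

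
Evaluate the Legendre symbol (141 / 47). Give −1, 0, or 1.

First reduce: 141 ≡ 0 (mod 47).
Top reduces to 0: gcd > 1, so the symbol is 0.

0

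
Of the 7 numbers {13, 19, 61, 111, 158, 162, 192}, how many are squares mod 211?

(13/211) = +1 → QR.
(19/211) = +1 → QR.
(61/211) = -1 → non-residue.
(111/211) = -1 → non-residue.
(158/211) = -1 → non-residue.
(162/211) = -1 → non-residue.
(192/211) = -1 → non-residue.
Total quadratic residues among the 7: 2.

2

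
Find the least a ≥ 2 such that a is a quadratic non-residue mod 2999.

17

(2/2999) = +1, so 2 is a residue.
(3/2999) = +1, so 3 is a residue.
(4/2999) = +1, so 4 is a residue.
(5/2999) = +1, so 5 is a residue.
(6/2999) = +1, so 6 is a residue.
(7/2999) = +1, so 7 is a residue.
(8/2999) = +1, so 8 is a residue.
(9/2999) = +1, so 9 is a residue.
(10/2999) = +1, so 10 is a residue.
(11/2999) = +1, so 11 is a residue.
(12/2999) = +1, so 12 is a residue.
(13/2999) = +1, so 13 is a residue.
(14/2999) = +1, so 14 is a residue.
(15/2999) = +1, so 15 is a residue.
(16/2999) = +1, so 16 is a residue.
(17/2999) = −1, so 17 is the smallest positive non-residue mod 2999.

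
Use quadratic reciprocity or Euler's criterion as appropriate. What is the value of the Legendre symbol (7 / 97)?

Euler's criterion: (7/97) ≡ 7^48 (mod 97).
7^2 ≡ 49 (mod 97)
7^4 ≡ 73 (mod 97)
7^8 ≡ 91 (mod 97)
7^16 ≡ 36 (mod 97)
7^32 ≡ 35 (mod 97)
7^48 = 7^(32+16) ≡ 96 (mod 97).
Result is 96 ≡ −1, so (7/97) = −1.

-1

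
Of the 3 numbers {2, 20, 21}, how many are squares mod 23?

1

(2/23) = +1 → QR.
(20/23) = -1 → non-residue.
(21/23) = -1 → non-residue.
Total quadratic residues among the 3: 1.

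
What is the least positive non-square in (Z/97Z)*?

5

(2/97) = +1, so 2 is a residue.
(3/97) = +1, so 3 is a residue.
(4/97) = +1, so 4 is a residue.
(5/97) = −1, so 5 is the smallest positive non-residue mod 97.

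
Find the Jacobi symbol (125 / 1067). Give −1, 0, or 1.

Reciprocity: 125 ≡ 1 and 1067 ≡ 3 (mod 4), so (125/1067) = +(1067/125).
Reduce top mod 125: now compute (67/125).
Reciprocity: 67 ≡ 3 and 125 ≡ 1 (mod 4), so (67/125) = +(125/67).
Reduce top mod 67: now compute (58/67).
Pull out 2: since 67 ≡ 3 (mod 8), (2/67) = -1.
Reciprocity: 29 ≡ 1 and 67 ≡ 3 (mod 4), so (29/67) = +(67/29).
Reduce top mod 29: now compute (9/29).
Reciprocity: 9 ≡ 1 and 29 ≡ 1 (mod 4), so (9/29) = +(29/9).
Reduce top mod 9: now compute (2/9).
Pull out 2: since 9 ≡ 1 (mod 8), (2/9) = +1.
Reached (1/9) = 1. Collecting the sign flips along the way, the symbol is -1.

-1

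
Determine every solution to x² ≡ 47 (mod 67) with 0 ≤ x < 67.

Since 67 ≡ 3 (mod 4), a square root of 47 is 47^((67+1)/4) = 47^17 mod 67.
Repeated squaring: 47^2≡65, 47^4≡4, 47^8≡16, 47^16≡55 (mod 67).
47^17 = 47^(16+1) ≡ 39 (mod 67).
Check: 39² = 1521 ≡ 47 (mod 67). The two roots are 28 and 39.

28, 39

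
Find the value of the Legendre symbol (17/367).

Reciprocity: 17 ≡ 1 and 367 ≡ 3 (mod 4), so (17/367) = +(367/17).
Reduce top mod 17: now compute (10/17).
Pull out 2: since 17 ≡ 1 (mod 8), (2/17) = +1.
Reciprocity: 5 ≡ 1 and 17 ≡ 1 (mod 4), so (5/17) = +(17/5).
Reduce top mod 5: now compute (2/5).
Pull out 2: since 5 ≡ 5 (mod 8), (2/5) = -1.
Reached (1/5) = 1. Collecting the sign flips along the way, the symbol is -1.

-1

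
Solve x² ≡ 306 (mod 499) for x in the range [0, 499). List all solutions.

Since 499 ≡ 3 (mod 4), a square root of 306 is 306^((499+1)/4) = 306^125 mod 499.
Repeated squaring: 306^2≡323, 306^4≡38, 306^8≡446, 306^16≡314, 306^32≡293, 306^64≡21 (mod 499).
306^125 = 306^(64+32+16+8+4+1) ≡ 137 (mod 499).
Check: 137² = 18769 ≡ 306 (mod 499). The two roots are 137 and 362.

137, 362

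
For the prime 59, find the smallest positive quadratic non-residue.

2

(2/59) = −1, so 2 is the smallest positive non-residue mod 59.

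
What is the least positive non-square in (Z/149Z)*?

2

(2/149) = −1, so 2 is the smallest positive non-residue mod 149.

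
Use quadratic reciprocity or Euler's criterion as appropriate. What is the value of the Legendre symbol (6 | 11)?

-1

Pull out 2: since 11 ≡ 3 (mod 8), (2/11) = -1.
Reciprocity: 3 ≡ 3 and 11 ≡ 3 (mod 4), so (3/11) = −(11/3).
Reduce top mod 3: now compute (2/3).
Pull out 2: since 3 ≡ 3 (mod 8), (2/3) = -1.
Reached (1/3) = 1. Collecting the sign flips along the way, the symbol is -1.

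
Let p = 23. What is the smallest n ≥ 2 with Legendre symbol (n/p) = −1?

5

(2/23) = +1, so 2 is a residue.
(3/23) = +1, so 3 is a residue.
(4/23) = +1, so 4 is a residue.
(5/23) = −1, so 5 is the smallest positive non-residue mod 23.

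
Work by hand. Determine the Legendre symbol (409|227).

1

Euler's criterion: (409/227) ≡ 182^113 (mod 227).
182^2 ≡ 209 (mod 227)
182^4 ≡ 97 (mod 227)
182^8 ≡ 102 (mod 227)
182^16 ≡ 189 (mod 227)
182^32 ≡ 82 (mod 227)
182^64 ≡ 141 (mod 227)
182^113 = 182^(64+32+16+1) ≡ 1 (mod 227).
Result is 1, so (409/227) = 1.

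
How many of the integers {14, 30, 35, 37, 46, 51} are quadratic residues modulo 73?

(14/73) = -1 → non-residue.
(30/73) = -1 → non-residue.
(35/73) = +1 → QR.
(37/73) = +1 → QR.
(46/73) = +1 → QR.
(51/73) = -1 → non-residue.
Total quadratic residues among the 6: 3.

3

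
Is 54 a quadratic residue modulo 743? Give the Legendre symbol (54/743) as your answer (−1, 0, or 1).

Pull out 2: since 743 ≡ 7 (mod 8), (2/743) = +1.
Reciprocity: 27 ≡ 3 and 743 ≡ 3 (mod 4), so (27/743) = −(743/27).
Reduce top mod 27: now compute (14/27).
Pull out 2: since 27 ≡ 3 (mod 8), (2/27) = -1.
Reciprocity: 7 ≡ 3 and 27 ≡ 3 (mod 4), so (7/27) = −(27/7).
Reduce top mod 7: now compute (6/7).
Pull out 2: since 7 ≡ 7 (mod 8), (2/7) = +1.
Reciprocity: 3 ≡ 3 and 7 ≡ 3 (mod 4), so (3/7) = −(7/3).
Reduce top mod 3: now compute (1/3).
Reached (1/3) = 1. Collecting the sign flips along the way, the symbol is +1.

1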